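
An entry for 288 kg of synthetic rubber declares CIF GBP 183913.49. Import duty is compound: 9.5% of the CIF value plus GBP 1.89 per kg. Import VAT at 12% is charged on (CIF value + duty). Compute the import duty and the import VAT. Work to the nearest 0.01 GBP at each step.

Import duty: GBP 18016.10; import VAT: GBP 24231.55

Ad valorem component: 183913.49 × 9.5% = 17471.78
Specific component: 288 × 1.89 = 544.32
Import duty = 17471.78 + 544.32 = 18016.10
VAT base = CIF + duty = 183913.49 + 18016.10 = 201929.59
Import VAT = 201929.59 × 12% = 24231.55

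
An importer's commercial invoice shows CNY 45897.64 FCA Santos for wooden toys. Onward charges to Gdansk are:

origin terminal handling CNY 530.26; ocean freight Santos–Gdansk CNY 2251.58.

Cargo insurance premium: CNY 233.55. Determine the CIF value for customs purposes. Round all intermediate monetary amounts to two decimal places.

CIF = FCA price + pre-shipment costs + freight + insurance
CIF = 45897.64 + 530.26 + 2251.58 + 233.55 = 48913.03

CIF value: CNY 48913.03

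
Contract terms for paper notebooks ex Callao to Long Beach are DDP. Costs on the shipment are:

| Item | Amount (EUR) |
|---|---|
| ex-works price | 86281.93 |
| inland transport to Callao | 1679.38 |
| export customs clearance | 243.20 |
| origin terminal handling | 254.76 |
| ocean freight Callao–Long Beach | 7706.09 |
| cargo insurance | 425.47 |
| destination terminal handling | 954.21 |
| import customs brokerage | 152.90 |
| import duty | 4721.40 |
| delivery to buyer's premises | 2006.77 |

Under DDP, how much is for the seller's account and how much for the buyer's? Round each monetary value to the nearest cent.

DDP: the seller bears all costs including import duty.
Seller's account: goods 86281.93 + inland to port 1679.38 + export clearance 243.20 + origin terminal 254.76 + freight 7706.09 + insurance 425.47 + destination terminal 954.21 + brokerage 152.90 + duty 4721.40 + delivery 2006.77 = 104426.11
Buyer's account: 0.00

Seller: EUR 104426.11; buyer: EUR 0.00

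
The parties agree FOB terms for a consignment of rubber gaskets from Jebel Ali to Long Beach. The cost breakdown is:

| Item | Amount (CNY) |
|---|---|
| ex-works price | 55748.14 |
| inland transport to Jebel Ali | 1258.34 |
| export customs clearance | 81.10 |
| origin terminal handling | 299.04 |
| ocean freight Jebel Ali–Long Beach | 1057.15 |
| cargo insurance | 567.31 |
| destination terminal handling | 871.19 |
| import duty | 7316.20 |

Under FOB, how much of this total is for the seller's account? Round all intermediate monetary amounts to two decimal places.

Seller's account: CNY 57386.62

FOB: the seller bears costs until goods are on board at the origin port; the buyer bears freight, insurance and all costs thereafter.
Seller's account: goods 55748.14 + inland to port 1258.34 + export clearance 81.10 + origin terminal 299.04 = 57386.62
Buyer's account: freight 1057.15 + insurance 567.31 + destination terminal 871.19 + duty 7316.20 = 9811.85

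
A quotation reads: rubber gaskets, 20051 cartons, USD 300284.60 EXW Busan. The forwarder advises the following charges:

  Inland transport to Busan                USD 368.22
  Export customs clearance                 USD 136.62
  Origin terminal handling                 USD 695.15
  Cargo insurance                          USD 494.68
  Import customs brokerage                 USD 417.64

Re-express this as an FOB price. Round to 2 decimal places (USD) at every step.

FOB price: USD 301484.59

Not relevant to the conversion: insurance, brokerage — on the buyer under both terms; not part of either seller's price.
From EXW to FOB, the seller additionally bears: inland to port, export clearance, origin terminal.
FOB price = 300284.60 + 368.22 + 136.62 + 695.15 = 301484.59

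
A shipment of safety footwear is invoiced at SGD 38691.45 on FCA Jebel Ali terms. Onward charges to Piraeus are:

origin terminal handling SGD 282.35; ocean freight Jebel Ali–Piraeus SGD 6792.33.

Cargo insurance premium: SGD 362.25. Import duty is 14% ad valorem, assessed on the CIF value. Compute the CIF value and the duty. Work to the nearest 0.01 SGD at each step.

CIF = FCA price + pre-shipment costs + freight + insurance
CIF = 38691.45 + 282.35 + 6792.33 + 362.25 = 46128.38
Import duty = 46128.38 × 14% = 6457.97

CIF value: SGD 46128.38; import duty: SGD 6457.97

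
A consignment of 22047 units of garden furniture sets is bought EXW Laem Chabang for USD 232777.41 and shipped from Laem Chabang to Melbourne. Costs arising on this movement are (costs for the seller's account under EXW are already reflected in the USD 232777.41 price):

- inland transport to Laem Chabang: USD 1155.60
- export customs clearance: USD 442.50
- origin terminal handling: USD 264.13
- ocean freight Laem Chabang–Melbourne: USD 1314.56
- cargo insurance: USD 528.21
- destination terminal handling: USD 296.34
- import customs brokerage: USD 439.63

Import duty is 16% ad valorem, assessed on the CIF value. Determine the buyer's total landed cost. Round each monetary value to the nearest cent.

EXW: the seller makes goods available at their premises; the buyer bears all onward costs.
CIF value = EXW price + inland to port + export clearance + origin terminal + freight + insurance = 232777.41 + 1155.60 + 442.50 + 264.13 + 1314.56 + 528.21 = 236482.41
Import duty = 236482.41 × 16% = 37837.19
Buyer bears: inland to port 1155.60 + export clearance 442.50 + origin terminal 264.13 + freight 1314.56 + insurance 528.21 + destination terminal 296.34 + brokerage 439.63 + duty 37837.19 = 42278.16
Landed cost = invoice 232777.41 + 42278.16 = 275055.57

Total landed cost: USD 275055.57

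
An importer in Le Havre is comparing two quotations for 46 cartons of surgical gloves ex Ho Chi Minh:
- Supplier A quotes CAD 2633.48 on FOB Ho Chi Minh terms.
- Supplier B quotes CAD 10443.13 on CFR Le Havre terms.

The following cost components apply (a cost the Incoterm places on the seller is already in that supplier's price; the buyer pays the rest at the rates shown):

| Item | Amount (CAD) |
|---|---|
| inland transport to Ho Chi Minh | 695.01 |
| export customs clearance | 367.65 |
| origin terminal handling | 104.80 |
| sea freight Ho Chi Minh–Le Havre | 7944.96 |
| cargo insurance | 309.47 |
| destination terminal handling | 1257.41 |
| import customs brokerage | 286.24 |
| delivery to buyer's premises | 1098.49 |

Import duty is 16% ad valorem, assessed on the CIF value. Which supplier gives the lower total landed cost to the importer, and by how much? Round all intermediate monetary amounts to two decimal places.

Supplier A (FOB):
CIF value = FOB price + freight + insurance = 2633.48 + 7944.96 + 309.47 = 10887.91
Import duty = 10887.91 × 16% = 1742.07
Buyer bears (A): 7944.96 + 309.47 + 1257.41 + 286.24 + 1098.49 = 10896.57
Landed cost (A) = invoice 2633.48 + 10896.57 + duty 1742.07 = 15272.12
Supplier B (CFR):
CIF value = CFR price + insurance = 10443.13 + 309.47 = 10752.60
Import duty = 10752.60 × 16% = 1720.42
Buyer bears (B): 309.47 + 1257.41 + 286.24 + 1098.49 = 2951.61
Landed cost (B) = invoice 10443.13 + 2951.61 + duty 1720.42 = 15115.16
Difference = |15272.12 − 15115.16| = 156.96

Supplier B is cheaper by CAD 156.96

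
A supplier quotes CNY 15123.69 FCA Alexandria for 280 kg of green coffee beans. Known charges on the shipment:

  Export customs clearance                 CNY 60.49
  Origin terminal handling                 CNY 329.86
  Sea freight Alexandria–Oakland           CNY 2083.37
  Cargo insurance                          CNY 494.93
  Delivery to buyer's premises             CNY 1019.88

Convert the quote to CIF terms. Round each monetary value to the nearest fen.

CIF price: CNY 18031.85

Not relevant to the conversion: export clearance — on the seller under both FCA and CIF; already in the FCA price and stays in the CIF price. delivery — on the buyer under both terms; not part of either seller's price.
From FCA to CIF, the seller additionally bears: origin terminal, freight, insurance.
CIF price = 15123.69 + 329.86 + 2083.37 + 494.93 = 18031.85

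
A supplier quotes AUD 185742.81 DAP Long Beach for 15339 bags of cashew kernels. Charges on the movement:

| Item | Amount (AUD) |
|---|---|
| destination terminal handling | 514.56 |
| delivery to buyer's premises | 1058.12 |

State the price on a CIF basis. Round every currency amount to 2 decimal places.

From DAP to CIF, the seller no longer bears: destination terminal, delivery.
CIF price = 185742.81 − 514.56 − 1058.12 = 184170.13

CIF price: AUD 184170.13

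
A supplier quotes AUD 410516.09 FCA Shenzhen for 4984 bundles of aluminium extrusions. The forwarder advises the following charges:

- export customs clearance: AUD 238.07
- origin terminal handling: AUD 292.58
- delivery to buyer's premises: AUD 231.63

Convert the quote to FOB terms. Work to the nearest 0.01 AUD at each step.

FOB price: AUD 410808.67

Not relevant to the conversion: export clearance — on the seller under both FCA and FOB; already in the FCA price and stays in the FOB price. delivery — on the buyer under both terms; not part of either seller's price.
From FCA to FOB, the seller additionally bears: origin terminal.
FOB price = 410516.09 + 292.58 = 410808.67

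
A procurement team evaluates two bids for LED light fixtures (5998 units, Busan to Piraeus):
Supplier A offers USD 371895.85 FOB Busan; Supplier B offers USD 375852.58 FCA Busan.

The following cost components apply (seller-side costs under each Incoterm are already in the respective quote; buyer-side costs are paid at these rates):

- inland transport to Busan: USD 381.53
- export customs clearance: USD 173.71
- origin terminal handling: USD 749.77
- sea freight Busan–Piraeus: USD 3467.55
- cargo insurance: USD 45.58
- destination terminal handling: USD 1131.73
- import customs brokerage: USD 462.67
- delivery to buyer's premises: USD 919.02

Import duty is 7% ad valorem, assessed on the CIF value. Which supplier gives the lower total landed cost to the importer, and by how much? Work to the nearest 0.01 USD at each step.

Supplier A (FOB):
CIF value = FOB price + freight + insurance = 371895.85 + 3467.55 + 45.58 = 375408.98
Import duty = 375408.98 × 7% = 26278.63
Buyer bears (A): 3467.55 + 45.58 + 1131.73 + 462.67 + 919.02 = 6026.55
Landed cost (A) = invoice 371895.85 + 6026.55 + duty 26278.63 = 404201.03
Supplier B (FCA):
CIF value = FCA price + origin terminal + freight + insurance = 375852.58 + 749.77 + 3467.55 + 45.58 = 380115.48
Import duty = 380115.48 × 7% = 26608.08
Buyer bears (B): 749.77 + 3467.55 + 45.58 + 1131.73 + 462.67 + 919.02 = 6776.32
Landed cost (B) = invoice 375852.58 + 6776.32 + duty 26608.08 = 409236.98
Difference = |404201.03 − 409236.98| = 5035.95

Supplier A is cheaper by USD 5035.95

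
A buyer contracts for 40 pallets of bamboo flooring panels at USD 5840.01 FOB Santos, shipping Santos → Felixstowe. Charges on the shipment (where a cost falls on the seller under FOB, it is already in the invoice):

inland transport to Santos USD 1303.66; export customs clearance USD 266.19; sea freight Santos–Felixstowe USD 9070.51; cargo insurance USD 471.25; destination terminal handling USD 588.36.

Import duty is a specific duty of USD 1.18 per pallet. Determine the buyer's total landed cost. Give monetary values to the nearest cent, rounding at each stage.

FOB: the seller bears costs until goods are on board at the origin port; the buyer bears freight, insurance and all costs thereafter.
Already in the invoice (seller's account under FOB): inland to port, export clearance — exclude.
CIF value = FOB price + freight + insurance = 5840.01 + 9070.51 + 471.25 = 15381.77
Import duty = 40 × 1.18 = 47.20
Buyer bears: freight 9070.51 + insurance 471.25 + destination terminal 588.36 + duty 47.20 = 10177.32
Landed cost = invoice 5840.01 + 10177.32 = 16017.33

Total landed cost: USD 16017.33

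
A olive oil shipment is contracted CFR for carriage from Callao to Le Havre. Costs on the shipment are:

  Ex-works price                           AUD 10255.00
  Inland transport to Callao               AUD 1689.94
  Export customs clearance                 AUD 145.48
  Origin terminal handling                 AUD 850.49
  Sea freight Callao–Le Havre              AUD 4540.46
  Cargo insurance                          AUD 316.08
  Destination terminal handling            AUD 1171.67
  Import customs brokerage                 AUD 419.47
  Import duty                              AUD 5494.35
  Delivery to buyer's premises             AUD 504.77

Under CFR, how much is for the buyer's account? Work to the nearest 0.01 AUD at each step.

Buyer's account: AUD 7906.34

CFR: the seller pays costs through ocean freight to the destination port, but not insurance.
Seller's account: goods 10255.00 + inland to port 1689.94 + export clearance 145.48 + origin terminal 850.49 + freight 4540.46 = 17481.37
Buyer's account: insurance 316.08 + destination terminal 1171.67 + brokerage 419.47 + duty 5494.35 + delivery 504.77 = 7906.34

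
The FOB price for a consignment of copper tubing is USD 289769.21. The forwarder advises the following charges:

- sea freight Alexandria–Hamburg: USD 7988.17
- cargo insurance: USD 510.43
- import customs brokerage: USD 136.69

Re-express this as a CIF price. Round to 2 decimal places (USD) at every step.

CIF price: USD 298267.81

Not relevant to the conversion: brokerage — on the buyer under both terms; not part of either seller's price.
From FOB to CIF, the seller additionally bears: freight, insurance.
CIF price = 289769.21 + 7988.17 + 510.43 = 298267.81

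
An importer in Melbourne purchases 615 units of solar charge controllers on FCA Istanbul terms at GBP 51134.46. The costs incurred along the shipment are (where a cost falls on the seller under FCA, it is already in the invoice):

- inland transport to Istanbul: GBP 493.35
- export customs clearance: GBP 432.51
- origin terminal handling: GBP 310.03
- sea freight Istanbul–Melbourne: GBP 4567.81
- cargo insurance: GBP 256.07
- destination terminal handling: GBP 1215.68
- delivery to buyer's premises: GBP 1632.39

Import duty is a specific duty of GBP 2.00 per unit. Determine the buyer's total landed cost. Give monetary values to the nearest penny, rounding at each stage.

FCA: the seller delivers export-cleared goods to the carrier; the buyer bears costs from that point.
Already in the invoice (seller's account under FCA): inland to port, export clearance — exclude.
CIF value = FCA price + origin terminal + freight + insurance = 51134.46 + 310.03 + 4567.81 + 256.07 = 56268.37
Import duty = 615 × 2.00 = 1230.00
Buyer bears: origin terminal 310.03 + freight 4567.81 + insurance 256.07 + destination terminal 1215.68 + delivery 1632.39 + duty 1230.00 = 9211.98
Landed cost = invoice 51134.46 + 9211.98 = 60346.44

Total landed cost: GBP 60346.44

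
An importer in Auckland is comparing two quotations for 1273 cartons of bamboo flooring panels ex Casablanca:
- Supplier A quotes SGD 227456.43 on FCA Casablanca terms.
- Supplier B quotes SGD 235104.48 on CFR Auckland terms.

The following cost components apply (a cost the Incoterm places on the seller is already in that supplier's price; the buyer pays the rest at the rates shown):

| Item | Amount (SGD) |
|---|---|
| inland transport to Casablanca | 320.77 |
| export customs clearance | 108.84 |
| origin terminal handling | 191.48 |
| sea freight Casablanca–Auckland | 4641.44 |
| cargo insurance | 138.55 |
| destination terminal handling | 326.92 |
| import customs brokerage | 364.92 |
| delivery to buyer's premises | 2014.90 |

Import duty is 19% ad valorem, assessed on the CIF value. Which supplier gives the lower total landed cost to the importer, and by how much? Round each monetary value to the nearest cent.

Supplier A is cheaper by SGD 3350.01

Supplier A (FCA):
CIF value = FCA price + origin terminal + freight + insurance = 227456.43 + 191.48 + 4641.44 + 138.55 = 232427.90
Import duty = 232427.90 × 19% = 44161.30
Buyer bears (A): 191.48 + 4641.44 + 138.55 + 326.92 + 364.92 + 2014.90 = 7678.21
Landed cost (A) = invoice 227456.43 + 7678.21 + duty 44161.30 = 279295.94
Supplier B (CFR):
CIF value = CFR price + insurance = 235104.48 + 138.55 = 235243.03
Import duty = 235243.03 × 19% = 44696.18
Buyer bears (B): 138.55 + 326.92 + 364.92 + 2014.90 = 2845.29
Landed cost (B) = invoice 235104.48 + 2845.29 + duty 44696.18 = 282645.95
Difference = |279295.94 − 282645.95| = 3350.01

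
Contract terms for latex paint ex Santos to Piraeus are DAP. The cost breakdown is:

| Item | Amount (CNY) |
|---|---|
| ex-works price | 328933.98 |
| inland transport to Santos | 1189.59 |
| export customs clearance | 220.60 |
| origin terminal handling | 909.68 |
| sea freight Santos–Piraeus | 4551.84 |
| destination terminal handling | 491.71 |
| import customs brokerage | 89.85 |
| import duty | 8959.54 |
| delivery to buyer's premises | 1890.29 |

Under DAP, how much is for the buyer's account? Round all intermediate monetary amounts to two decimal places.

DAP: the seller bears all costs to the named destination except import duty and clearance.
Seller's account: goods 328933.98 + inland to port 1189.59 + export clearance 220.60 + origin terminal 909.68 + freight 4551.84 + destination terminal 491.71 + delivery 1890.29 = 338187.69
Buyer's account: brokerage 89.85 + duty 8959.54 = 9049.39

Buyer's account: CNY 9049.39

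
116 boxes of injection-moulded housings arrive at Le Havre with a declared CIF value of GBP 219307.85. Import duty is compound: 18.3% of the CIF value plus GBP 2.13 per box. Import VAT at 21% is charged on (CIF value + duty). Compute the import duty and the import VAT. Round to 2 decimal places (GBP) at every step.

Import duty: GBP 40380.42; import VAT: GBP 54534.54

Ad valorem component: 219307.85 × 18.3% = 40133.34
Specific component: 116 × 2.13 = 247.08
Import duty = 40133.34 + 247.08 = 40380.42
VAT base = CIF + duty = 219307.85 + 40380.42 = 259688.27
Import VAT = 259688.27 × 21% = 54534.54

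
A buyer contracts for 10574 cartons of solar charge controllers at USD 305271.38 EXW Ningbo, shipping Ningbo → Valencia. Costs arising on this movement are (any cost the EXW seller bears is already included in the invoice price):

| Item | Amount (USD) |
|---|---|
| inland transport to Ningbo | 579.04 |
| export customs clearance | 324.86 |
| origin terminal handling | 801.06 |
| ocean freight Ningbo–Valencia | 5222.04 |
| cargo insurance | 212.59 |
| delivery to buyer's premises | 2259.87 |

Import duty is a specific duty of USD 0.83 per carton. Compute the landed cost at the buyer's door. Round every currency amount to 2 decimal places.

Total landed cost: USD 323447.26

EXW: the seller makes goods available at their premises; the buyer bears all onward costs.
CIF value = EXW price + inland to port + export clearance + origin terminal + freight + insurance = 305271.38 + 579.04 + 324.86 + 801.06 + 5222.04 + 212.59 = 312410.97
Import duty = 10574 × 0.83 = 8776.42
Buyer bears: inland to port 579.04 + export clearance 324.86 + origin terminal 801.06 + freight 5222.04 + insurance 212.59 + delivery 2259.87 + duty 8776.42 = 18175.88
Landed cost = invoice 305271.38 + 18175.88 = 323447.26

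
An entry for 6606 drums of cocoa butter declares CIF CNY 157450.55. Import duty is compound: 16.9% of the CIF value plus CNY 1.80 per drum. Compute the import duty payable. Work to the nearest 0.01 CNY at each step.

Ad valorem component: 157450.55 × 16.9% = 26609.14
Specific component: 6606 × 1.80 = 11890.80
Import duty = 26609.14 + 11890.80 = 38499.94

Import duty: CNY 38499.94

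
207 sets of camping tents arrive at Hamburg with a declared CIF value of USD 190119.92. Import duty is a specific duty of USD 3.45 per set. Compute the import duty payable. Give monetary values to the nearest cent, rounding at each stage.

Import duty: USD 714.15

Import duty = 207 × 3.45 = 714.15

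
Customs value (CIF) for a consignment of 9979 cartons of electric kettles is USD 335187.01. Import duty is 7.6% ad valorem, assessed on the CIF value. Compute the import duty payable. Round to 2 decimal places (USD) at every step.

Import duty = 335187.01 × 7.6% = 25474.21

Import duty: USD 25474.21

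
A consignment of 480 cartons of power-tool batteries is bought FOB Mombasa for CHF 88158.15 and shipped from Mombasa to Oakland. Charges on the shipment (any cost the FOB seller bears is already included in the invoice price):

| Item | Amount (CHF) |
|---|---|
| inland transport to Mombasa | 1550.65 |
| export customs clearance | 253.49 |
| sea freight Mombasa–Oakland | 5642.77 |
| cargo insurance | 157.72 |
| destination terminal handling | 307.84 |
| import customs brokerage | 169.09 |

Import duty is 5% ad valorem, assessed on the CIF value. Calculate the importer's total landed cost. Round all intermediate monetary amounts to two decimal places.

Total landed cost: CHF 99133.50

FOB: the seller bears costs until goods are on board at the origin port; the buyer bears freight, insurance and all costs thereafter.
Already in the invoice (seller's account under FOB): inland to port, export clearance — exclude.
CIF value = FOB price + freight + insurance = 88158.15 + 5642.77 + 157.72 = 93958.64
Import duty = 93958.64 × 5% = 4697.93
Buyer bears: freight 5642.77 + insurance 157.72 + destination terminal 307.84 + brokerage 169.09 + duty 4697.93 = 10975.35
Landed cost = invoice 88158.15 + 10975.35 = 99133.50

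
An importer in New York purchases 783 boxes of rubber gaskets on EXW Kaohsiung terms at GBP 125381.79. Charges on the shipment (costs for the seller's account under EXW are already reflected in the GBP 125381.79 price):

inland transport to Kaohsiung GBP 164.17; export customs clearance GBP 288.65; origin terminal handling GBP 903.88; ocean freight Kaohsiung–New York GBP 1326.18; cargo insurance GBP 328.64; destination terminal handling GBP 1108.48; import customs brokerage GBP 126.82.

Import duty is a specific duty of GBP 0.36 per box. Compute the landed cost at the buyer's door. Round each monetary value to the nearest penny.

Total landed cost: GBP 129910.49

EXW: the seller makes goods available at their premises; the buyer bears all onward costs.
CIF value = EXW price + inland to port + export clearance + origin terminal + freight + insurance = 125381.79 + 164.17 + 288.65 + 903.88 + 1326.18 + 328.64 = 128393.31
Import duty = 783 × 0.36 = 281.88
Buyer bears: inland to port 164.17 + export clearance 288.65 + origin terminal 903.88 + freight 1326.18 + insurance 328.64 + destination terminal 1108.48 + brokerage 126.82 + duty 281.88 = 4528.70
Landed cost = invoice 125381.79 + 4528.70 = 129910.49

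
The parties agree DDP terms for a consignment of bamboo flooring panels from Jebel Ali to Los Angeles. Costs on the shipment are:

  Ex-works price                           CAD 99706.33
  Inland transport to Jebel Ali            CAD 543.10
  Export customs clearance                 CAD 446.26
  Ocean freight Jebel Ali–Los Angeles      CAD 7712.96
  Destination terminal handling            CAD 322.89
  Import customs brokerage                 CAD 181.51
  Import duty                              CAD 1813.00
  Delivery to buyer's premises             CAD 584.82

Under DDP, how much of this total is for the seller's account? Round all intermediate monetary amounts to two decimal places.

Seller's account: CAD 111310.87

DDP: the seller bears all costs including import duty.
Seller's account: goods 99706.33 + inland to port 543.10 + export clearance 446.26 + freight 7712.96 + destination terminal 322.89 + brokerage 181.51 + duty 1813.00 + delivery 584.82 = 111310.87
Buyer's account: 0.00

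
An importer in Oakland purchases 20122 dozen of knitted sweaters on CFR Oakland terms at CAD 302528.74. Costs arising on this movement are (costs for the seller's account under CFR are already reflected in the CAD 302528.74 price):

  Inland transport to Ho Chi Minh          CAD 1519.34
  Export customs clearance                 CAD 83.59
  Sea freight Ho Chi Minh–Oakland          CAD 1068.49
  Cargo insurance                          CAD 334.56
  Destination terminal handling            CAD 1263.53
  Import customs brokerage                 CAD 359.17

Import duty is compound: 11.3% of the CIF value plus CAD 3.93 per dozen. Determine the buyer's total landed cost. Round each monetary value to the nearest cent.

CFR: the seller pays costs through ocean freight to the destination port, but not insurance.
Already in the invoice (seller's account under CFR): inland to port, export clearance, freight — exclude.
CIF value = CFR price + insurance = 302528.74 + 334.56 = 302863.30
Ad valorem component: 302863.30 × 11.3% = 34223.55
Specific component: 20122 × 3.93 = 79079.46
Import duty = 34223.55 + 79079.46 = 113303.01
Buyer bears: insurance 334.56 + destination terminal 1263.53 + brokerage 359.17 + duty 113303.01 = 115260.27
Landed cost = invoice 302528.74 + 115260.27 = 417789.01

Total landed cost: CAD 417789.01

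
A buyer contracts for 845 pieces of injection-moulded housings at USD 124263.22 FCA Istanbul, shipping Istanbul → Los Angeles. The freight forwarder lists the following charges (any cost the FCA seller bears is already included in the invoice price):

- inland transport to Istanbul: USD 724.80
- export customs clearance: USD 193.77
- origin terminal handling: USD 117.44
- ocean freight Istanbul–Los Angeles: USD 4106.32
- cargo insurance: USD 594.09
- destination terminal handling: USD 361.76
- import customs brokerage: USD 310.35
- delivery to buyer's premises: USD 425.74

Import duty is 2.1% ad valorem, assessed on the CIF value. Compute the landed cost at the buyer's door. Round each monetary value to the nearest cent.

FCA: the seller delivers export-cleared goods to the carrier; the buyer bears costs from that point.
Already in the invoice (seller's account under FCA): inland to port, export clearance — exclude.
CIF value = FCA price + origin terminal + freight + insurance = 124263.22 + 117.44 + 4106.32 + 594.09 = 129081.07
Import duty = 129081.07 × 2.1% = 2710.70
Buyer bears: origin terminal 117.44 + freight 4106.32 + insurance 594.09 + destination terminal 361.76 + brokerage 310.35 + delivery 425.74 + duty 2710.70 = 8626.40
Landed cost = invoice 124263.22 + 8626.40 = 132889.62

Total landed cost: USD 132889.62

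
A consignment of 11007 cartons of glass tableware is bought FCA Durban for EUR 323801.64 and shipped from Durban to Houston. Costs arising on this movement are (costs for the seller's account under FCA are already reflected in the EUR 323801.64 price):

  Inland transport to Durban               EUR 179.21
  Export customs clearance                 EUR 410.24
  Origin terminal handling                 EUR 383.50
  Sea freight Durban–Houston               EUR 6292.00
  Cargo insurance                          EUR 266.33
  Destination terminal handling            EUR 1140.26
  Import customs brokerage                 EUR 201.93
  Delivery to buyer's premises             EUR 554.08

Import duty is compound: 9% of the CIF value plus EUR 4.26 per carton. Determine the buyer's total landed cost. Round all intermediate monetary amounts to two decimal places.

FCA: the seller delivers export-cleared goods to the carrier; the buyer bears costs from that point.
Already in the invoice (seller's account under FCA): inland to port, export clearance — exclude.
CIF value = FCA price + origin terminal + freight + insurance = 323801.64 + 383.50 + 6292.00 + 266.33 = 330743.47
Ad valorem component: 330743.47 × 9% = 29766.91
Specific component: 11007 × 4.26 = 46889.82
Import duty = 29766.91 + 46889.82 = 76656.73
Buyer bears: origin terminal 383.50 + freight 6292.00 + insurance 266.33 + destination terminal 1140.26 + brokerage 201.93 + delivery 554.08 + duty 76656.73 = 85494.83
Landed cost = invoice 323801.64 + 85494.83 = 409296.47

Total landed cost: EUR 409296.47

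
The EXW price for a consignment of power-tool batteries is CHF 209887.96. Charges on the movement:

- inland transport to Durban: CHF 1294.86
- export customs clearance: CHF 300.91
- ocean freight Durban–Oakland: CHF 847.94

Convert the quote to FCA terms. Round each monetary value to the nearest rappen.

Not relevant to the conversion: freight — on the buyer under both terms; not part of either seller's price.
From EXW to FCA, the seller additionally bears: inland to port, export clearance.
FCA price = 209887.96 + 1294.86 + 300.91 = 211483.73

FCA price: CHF 211483.73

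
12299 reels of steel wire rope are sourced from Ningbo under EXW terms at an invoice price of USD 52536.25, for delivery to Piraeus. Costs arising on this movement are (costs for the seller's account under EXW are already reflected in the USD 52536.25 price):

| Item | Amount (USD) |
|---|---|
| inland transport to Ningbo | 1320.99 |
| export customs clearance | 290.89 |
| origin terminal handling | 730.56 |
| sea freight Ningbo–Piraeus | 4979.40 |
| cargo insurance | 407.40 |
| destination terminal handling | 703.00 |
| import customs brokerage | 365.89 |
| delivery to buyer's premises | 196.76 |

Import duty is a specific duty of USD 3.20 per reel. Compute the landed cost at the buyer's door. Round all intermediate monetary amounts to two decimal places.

EXW: the seller makes goods available at their premises; the buyer bears all onward costs.
CIF value = EXW price + inland to port + export clearance + origin terminal + freight + insurance = 52536.25 + 1320.99 + 290.89 + 730.56 + 4979.40 + 407.40 = 60265.49
Import duty = 12299 × 3.20 = 39356.80
Buyer bears: inland to port 1320.99 + export clearance 290.89 + origin terminal 730.56 + freight 4979.40 + insurance 407.40 + destination terminal 703.00 + brokerage 365.89 + delivery 196.76 + duty 39356.80 = 48351.69
Landed cost = invoice 52536.25 + 48351.69 = 100887.94

Total landed cost: USD 100887.94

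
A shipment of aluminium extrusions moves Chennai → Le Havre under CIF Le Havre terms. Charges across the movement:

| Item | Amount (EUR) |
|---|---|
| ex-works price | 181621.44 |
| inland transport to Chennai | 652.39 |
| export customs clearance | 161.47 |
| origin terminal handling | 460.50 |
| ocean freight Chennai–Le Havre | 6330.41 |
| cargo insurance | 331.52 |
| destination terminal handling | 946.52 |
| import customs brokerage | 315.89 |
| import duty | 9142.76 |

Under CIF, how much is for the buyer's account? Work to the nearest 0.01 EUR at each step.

Buyer's account: EUR 10405.17

CIF: the seller pays costs through ocean freight and marine insurance to the destination port.
Seller's account: goods 181621.44 + inland to port 652.39 + export clearance 161.47 + origin terminal 460.50 + freight 6330.41 + insurance 331.52 = 189557.73
Buyer's account: destination terminal 946.52 + brokerage 315.89 + duty 9142.76 = 10405.17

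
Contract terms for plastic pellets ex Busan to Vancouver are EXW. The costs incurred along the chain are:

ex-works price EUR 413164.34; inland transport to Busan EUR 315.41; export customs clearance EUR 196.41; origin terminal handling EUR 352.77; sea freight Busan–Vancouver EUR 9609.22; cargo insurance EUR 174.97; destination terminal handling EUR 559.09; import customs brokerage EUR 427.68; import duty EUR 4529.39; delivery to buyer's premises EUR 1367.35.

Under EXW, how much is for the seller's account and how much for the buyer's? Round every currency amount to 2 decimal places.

EXW: the seller makes goods available at their premises; the buyer bears all onward costs.
Seller's account: goods 413164.34 = 413164.34
Buyer's account: inland to port 315.41 + export clearance 196.41 + origin terminal 352.77 + freight 9609.22 + insurance 174.97 + destination terminal 559.09 + brokerage 427.68 + duty 4529.39 + delivery 1367.35 = 17532.29

Seller: EUR 413164.34; buyer: EUR 17532.29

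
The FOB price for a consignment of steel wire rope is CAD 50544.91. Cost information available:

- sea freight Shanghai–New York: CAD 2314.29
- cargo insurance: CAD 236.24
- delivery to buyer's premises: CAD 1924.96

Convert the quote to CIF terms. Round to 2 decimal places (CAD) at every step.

Not relevant to the conversion: delivery — on the buyer under both terms; not part of either seller's price.
From FOB to CIF, the seller additionally bears: freight, insurance.
CIF price = 50544.91 + 2314.29 + 236.24 = 53095.44

CIF price: CAD 53095.44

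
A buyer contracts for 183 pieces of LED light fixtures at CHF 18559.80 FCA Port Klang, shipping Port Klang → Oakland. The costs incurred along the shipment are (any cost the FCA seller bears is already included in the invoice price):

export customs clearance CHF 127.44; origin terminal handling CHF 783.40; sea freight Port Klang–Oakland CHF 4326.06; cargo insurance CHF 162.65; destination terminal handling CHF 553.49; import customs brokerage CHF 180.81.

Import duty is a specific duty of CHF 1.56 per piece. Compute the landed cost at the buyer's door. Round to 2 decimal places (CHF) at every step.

FCA: the seller delivers export-cleared goods to the carrier; the buyer bears costs from that point.
Already in the invoice (seller's account under FCA): export clearance — exclude.
CIF value = FCA price + origin terminal + freight + insurance = 18559.80 + 783.40 + 4326.06 + 162.65 = 23831.91
Import duty = 183 × 1.56 = 285.48
Buyer bears: origin terminal 783.40 + freight 4326.06 + insurance 162.65 + destination terminal 553.49 + brokerage 180.81 + duty 285.48 = 6291.89
Landed cost = invoice 18559.80 + 6291.89 = 24851.69

Total landed cost: CHF 24851.69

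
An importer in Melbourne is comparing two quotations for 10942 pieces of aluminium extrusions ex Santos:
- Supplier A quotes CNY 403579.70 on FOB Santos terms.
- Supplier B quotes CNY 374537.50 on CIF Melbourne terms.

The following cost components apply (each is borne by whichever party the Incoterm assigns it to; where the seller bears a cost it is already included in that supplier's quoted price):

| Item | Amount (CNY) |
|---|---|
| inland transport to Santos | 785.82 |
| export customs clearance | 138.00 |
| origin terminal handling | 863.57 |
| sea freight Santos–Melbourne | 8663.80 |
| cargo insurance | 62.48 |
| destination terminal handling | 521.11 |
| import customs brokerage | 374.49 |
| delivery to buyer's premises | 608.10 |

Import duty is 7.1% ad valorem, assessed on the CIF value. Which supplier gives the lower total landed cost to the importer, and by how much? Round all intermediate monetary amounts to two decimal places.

Supplier B is cheaper by CNY 40450.04

Supplier A (FOB):
CIF value = FOB price + freight + insurance = 403579.70 + 8663.80 + 62.48 = 412305.98
Import duty = 412305.98 × 7.1% = 29273.72
Buyer bears (A): 8663.80 + 62.48 + 521.11 + 374.49 + 608.10 = 10229.98
Landed cost (A) = invoice 403579.70 + 10229.98 + duty 29273.72 = 443083.40
Supplier B (CIF):
The CIF price already equals the CIF value: 374537.50
Import duty = 374537.50 × 7.1% = 26592.16
Buyer bears (B): 521.11 + 374.49 + 608.10 = 1503.70
Landed cost (B) = invoice 374537.50 + 1503.70 + duty 26592.16 = 402633.36
Difference = |443083.40 − 402633.36| = 40450.04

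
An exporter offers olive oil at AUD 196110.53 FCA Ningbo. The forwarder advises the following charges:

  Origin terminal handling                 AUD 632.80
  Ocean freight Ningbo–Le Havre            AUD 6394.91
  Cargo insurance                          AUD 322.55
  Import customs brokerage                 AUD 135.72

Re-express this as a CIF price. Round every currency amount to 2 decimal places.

CIF price: AUD 203460.79

Not relevant to the conversion: brokerage — on the buyer under both terms; not part of either seller's price.
From FCA to CIF, the seller additionally bears: origin terminal, freight, insurance.
CIF price = 196110.53 + 632.80 + 6394.91 + 322.55 = 203460.79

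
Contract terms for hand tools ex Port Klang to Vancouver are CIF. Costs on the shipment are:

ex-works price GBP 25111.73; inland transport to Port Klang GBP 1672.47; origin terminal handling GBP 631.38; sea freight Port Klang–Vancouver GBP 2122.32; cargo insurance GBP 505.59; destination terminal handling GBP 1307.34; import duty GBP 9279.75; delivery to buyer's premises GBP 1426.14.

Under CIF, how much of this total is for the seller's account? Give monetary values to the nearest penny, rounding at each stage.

CIF: the seller pays costs through ocean freight and marine insurance to the destination port.
Seller's account: goods 25111.73 + inland to port 1672.47 + origin terminal 631.38 + freight 2122.32 + insurance 505.59 = 30043.49
Buyer's account: destination terminal 1307.34 + duty 9279.75 + delivery 1426.14 = 12013.23

Seller's account: GBP 30043.49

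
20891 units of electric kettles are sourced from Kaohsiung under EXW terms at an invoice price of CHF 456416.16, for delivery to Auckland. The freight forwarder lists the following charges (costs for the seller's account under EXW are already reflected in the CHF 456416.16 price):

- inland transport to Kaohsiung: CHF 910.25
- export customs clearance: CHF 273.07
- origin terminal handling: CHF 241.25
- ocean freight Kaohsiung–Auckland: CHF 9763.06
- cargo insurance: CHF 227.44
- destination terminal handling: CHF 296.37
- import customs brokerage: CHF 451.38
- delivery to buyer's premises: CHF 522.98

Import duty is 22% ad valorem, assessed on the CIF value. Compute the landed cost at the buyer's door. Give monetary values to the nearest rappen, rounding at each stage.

EXW: the seller makes goods available at their premises; the buyer bears all onward costs.
CIF value = EXW price + inland to port + export clearance + origin terminal + freight + insurance = 456416.16 + 910.25 + 273.07 + 241.25 + 9763.06 + 227.44 = 467831.23
Import duty = 467831.23 × 22% = 102922.87
Buyer bears: inland to port 910.25 + export clearance 273.07 + origin terminal 241.25 + freight 9763.06 + insurance 227.44 + destination terminal 296.37 + brokerage 451.38 + delivery 522.98 + duty 102922.87 = 115608.67
Landed cost = invoice 456416.16 + 115608.67 = 572024.83

Total landed cost: CHF 572024.83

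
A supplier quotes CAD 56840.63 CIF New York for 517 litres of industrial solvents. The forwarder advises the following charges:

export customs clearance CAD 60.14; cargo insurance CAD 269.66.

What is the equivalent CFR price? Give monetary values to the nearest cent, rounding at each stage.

CFR price: CAD 56570.97

Not relevant to the conversion: export clearance — on the seller under both CIF and CFR; already in the CIF price and stays in the CFR price.
From CIF to CFR, the seller no longer bears: insurance.
CFR price = 56840.63 − 269.66 = 56570.97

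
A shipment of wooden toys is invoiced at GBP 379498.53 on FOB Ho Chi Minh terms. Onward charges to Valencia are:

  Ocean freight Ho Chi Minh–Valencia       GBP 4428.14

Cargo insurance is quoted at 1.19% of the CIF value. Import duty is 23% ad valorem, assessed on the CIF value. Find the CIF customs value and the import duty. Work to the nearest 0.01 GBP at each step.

Let C be the CIF value. C = FOB price + freight + 1.19% × C
C − 1.19% × C = 379498.53 + 4428.14
0.9881 × C = 383926.67
C = 383926.67 / 0.9881 = 388550.42
Insurance premium = 1.19% × 388550.42 = 4623.75
Import duty = 388550.42 × 23% = 89366.60

CIF value: GBP 388550.42; import duty: GBP 89366.60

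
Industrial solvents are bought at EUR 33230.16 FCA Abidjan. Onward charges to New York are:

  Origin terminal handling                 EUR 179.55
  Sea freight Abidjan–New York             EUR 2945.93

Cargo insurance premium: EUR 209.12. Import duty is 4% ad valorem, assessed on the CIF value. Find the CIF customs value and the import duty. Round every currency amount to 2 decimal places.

CIF value: EUR 36564.76; import duty: EUR 1462.59

CIF = FCA price + pre-shipment costs + freight + insurance
CIF = 33230.16 + 179.55 + 2945.93 + 209.12 = 36564.76
Import duty = 36564.76 × 4% = 1462.59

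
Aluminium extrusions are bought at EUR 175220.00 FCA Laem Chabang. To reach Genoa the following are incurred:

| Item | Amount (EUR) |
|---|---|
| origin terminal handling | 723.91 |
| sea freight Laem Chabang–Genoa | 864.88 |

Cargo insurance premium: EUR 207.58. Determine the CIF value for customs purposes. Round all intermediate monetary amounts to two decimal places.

CIF = FCA price + pre-shipment costs + freight + insurance
CIF = 175220.00 + 723.91 + 864.88 + 207.58 = 177016.37

CIF value: EUR 177016.37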